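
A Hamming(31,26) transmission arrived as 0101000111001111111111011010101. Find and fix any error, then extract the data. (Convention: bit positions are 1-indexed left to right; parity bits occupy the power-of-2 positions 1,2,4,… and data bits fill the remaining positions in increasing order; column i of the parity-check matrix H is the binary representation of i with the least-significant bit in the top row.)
Syndrome s = H · r^T (mod 2), r = 0101000111001111111111011010101:
  s[0] = (1010101010101010101010101010101)·(0101000111001111111111011010101) mod 2 = 0+0+0+0+0+0+0+0+1+0+0+0+1+0+1+0+1+0+1+0+1+0+0+0+1+0+1+0+1+0+1 mod 2 = 0
  s[1] = (0110011001100110011001100110011)·(0101000111001111111111011010101) mod 2 = 0+1+0+0+0+0+0+0+0+1+0+0+0+1+1+0+0+1+1+0+0+1+0+0+0+0+1+0+0+0+1 mod 2 = 1
  s[2] = (0001111000011110000111100001111)·(0101000111001111111111011010101) mod 2 = 0+0+0+1+0+0+0+0+0+0+0+0+1+1+1+0+0+0+0+1+1+1+0+0+0+0+0+0+1+0+1 mod 2 = 1
  s[3] = (0000000111111110000000011111111)·(0101000111001111111111011010101) mod 2 = 0+0+0+0+0+0+0+1+1+1+0+0+1+1+1+0+0+0+0+0+0+0+0+1+1+0+1+0+1+0+1 mod 2 = 1
  s[4] = (0000000000000001111111111111111)·(0101000111001111111111011010101) mod 2 = 0+0+0+0+0+0+0+0+0+0+0+0+0+0+0+1+1+1+1+1+1+1+0+1+1+0+1+0+1+0+1 mod 2 = 0
Syndrome = 01110
Column 14 of H equals this syndrome → error at bit 14 (1-indexed).
Flip bit 14: 0101000111001111111111011010101 → 0101000111001011111111011010101
Extract data bits at positions {3,5,6,7,9,10,11,12,13,14,15,17,18,19,20,21,22,23,24,25,26,27,28,29,30,31}: 00001100101111111011010101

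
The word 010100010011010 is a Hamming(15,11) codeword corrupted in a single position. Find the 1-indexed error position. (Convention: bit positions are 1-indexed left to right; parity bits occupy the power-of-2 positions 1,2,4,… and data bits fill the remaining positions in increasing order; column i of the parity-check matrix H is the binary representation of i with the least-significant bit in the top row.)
Syndrome s = H · r^T (mod 2), r = 010100010011010:
  s[0] = (101010101010101)·(010100010011010) mod 2 = 0+0+0+0+0+0+0+0+0+0+1+0+0+0+0 mod 2 = 1
  s[1] = (011001100110011)·(010100010011010) mod 2 = 0+1+0+0+0+0+0+0+0+0+1+0+0+1+0 mod 2 = 1
  s[2] = (000111100001111)·(010100010011010) mod 2 = 0+0+0+1+0+0+0+0+0+0+0+1+0+1+0 mod 2 = 1
  s[3] = (000000011111111)·(010100010011010) mod 2 = 0+0+0+0+0+0+0+1+0+0+1+1+0+1+0 mod 2 = 0
Syndrome = 1110
Column i of H is the binary representation of i, so the syndrome is the binary index of the flipped bit.
Read s = 1110 with s[0] as LSB: 1·2^0 + 1·2^1 + 1·2^2 + 0·2^3 = 7.
Error is at bit position 7.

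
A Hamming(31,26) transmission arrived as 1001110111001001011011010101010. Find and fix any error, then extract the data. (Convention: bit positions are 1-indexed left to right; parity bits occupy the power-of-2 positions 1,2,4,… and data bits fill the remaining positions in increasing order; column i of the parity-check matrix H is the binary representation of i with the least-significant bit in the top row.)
Syndrome s = H · r^T (mod 2), r = 1001110111001001011011010101010:
  s[0] = (1010101010101010101010101010101)·(1001110111001001011011010101010) mod 2 = 1+0+0+0+1+0+0+0+1+0+0+0+1+0+0+0+0+0+1+0+1+0+0+0+0+0+0+0+0+0+0 mod 2 = 0
  s[1] = (0110011001100110011001100110011)·(1001110111001001011011010101010) mod 2 = 0+0+0+0+0+1+0+0+0+1+0+0+0+0+0+0+0+1+1+0+0+1+0+0+0+1+0+0+0+1+0 mod 2 = 1
  s[2] = (0001111000011110000111100001111)·(1001110111001001011011010101010) mod 2 = 0+0+0+1+1+1+0+0+0+0+0+0+1+0+0+0+0+0+0+0+1+1+0+0+0+0+0+1+0+1+0 mod 2 = 0
  s[3] = (0000000111111110000000011111111)·(1001110111001001011011010101010) mod 2 = 0+0+0+0+0+0+0+1+1+1+0+0+1+0+0+0+0+0+0+0+0+0+0+1+0+1+0+1+0+1+0 mod 2 = 0
  s[4] = (0000000000000001111111111111111)·(1001110111001001011011010101010) mod 2 = 0+0+0+0+0+0+0+0+0+0+0+0+0+0+0+1+0+1+1+0+1+1+0+1+0+1+0+1+0+1+0 mod 2 = 1
Syndrome = 01001
Column 18 of H equals this syndrome → error at bit 18 (1-indexed).
Flip bit 18: 1001110111001001011011010101010 → 1001110111001001001011010101010
Extract data bits at positions {3,5,6,7,9,10,11,12,13,14,15,17,18,19,20,21,22,23,24,25,26,27,28,29,30,31}: 01101100100001011010101010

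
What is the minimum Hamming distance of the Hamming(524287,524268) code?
d_min = 3 (every single-error-correcting Hamming code has d_min = 3).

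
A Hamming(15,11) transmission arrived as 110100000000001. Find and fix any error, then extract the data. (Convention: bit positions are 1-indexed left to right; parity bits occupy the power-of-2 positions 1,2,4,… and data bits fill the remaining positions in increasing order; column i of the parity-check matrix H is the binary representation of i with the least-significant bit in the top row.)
Syndrome s = H · r^T (mod 2), r = 110100000000001:
  s[0] = (101010101010101)·(110100000000001) mod 2 = 1+0+0+0+0+0+0+0+0+0+0+0+0+0+1 mod 2 = 0
  s[1] = (011001100110011)·(110100000000001) mod 2 = 0+1+0+0+0+0+0+0+0+0+0+0+0+0+1 mod 2 = 0
  s[2] = (000111100001111)·(110100000000001) mod 2 = 0+0+0+1+0+0+0+0+0+0+0+0+0+0+1 mod 2 = 0
  s[3] = (000000011111111)·(110100000000001) mod 2 = 0+0+0+0+0+0+0+0+0+0+0+0+0+0+1 mod 2 = 1
Syndrome = 0001
Column 8 of H equals this syndrome → error at bit 8 (1-indexed).
Flip bit 8: 110100000000001 → 110100010000001
Extract data bits at positions {3,5,6,7,9,10,11,12,13,14,15}: 00000000001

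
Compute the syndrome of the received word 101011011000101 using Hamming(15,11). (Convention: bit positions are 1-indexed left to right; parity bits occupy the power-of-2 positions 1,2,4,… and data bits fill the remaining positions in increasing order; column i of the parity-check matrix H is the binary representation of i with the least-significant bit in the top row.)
Syndrome s = H · r^T (mod 2), r = 101011011000101:
  s[0] = (101010101010101)·(101011011000101) mod 2 = 1+0+1+0+1+0+0+0+1+0+0+0+1+0+1 mod 2 = 0
  s[1] = (011001100110011)·(101011011000101) mod 2 = 0+0+1+0+0+1+0+0+0+0+0+0+0+0+1 mod 2 = 1
  s[2] = (000111100001111)·(101011011000101) mod 2 = 0+0+0+0+1+1+0+0+0+0+0+0+1+0+1 mod 2 = 0
  s[3] = (000000011111111)·(101011011000101) mod 2 = 0+0+0+0+0+0+0+1+1+0+0+0+1+0+1 mod 2 = 0
Syndrome = 0100
Non-zero syndrome: error at position 2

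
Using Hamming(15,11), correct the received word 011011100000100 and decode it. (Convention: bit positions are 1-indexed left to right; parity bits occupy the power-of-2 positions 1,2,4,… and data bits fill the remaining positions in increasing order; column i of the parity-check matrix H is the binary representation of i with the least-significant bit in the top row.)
Syndrome s = H · r^T (mod 2), r = 011011100000100:
  s[0] = (101010101010101)·(011011100000100) mod 2 = 0+0+1+0+1+0+1+0+0+0+0+0+1+0+0 mod 2 = 0
  s[1] = (011001100110011)·(011011100000100) mod 2 = 0+1+1+0+0+1+1+0+0+0+0+0+0+0+0 mod 2 = 0
  s[2] = (000111100001111)·(011011100000100) mod 2 = 0+0+0+0+1+1+1+0+0+0+0+0+1+0+0 mod 2 = 0
  s[3] = (000000011111111)·(011011100000100) mod 2 = 0+0+0+0+0+0+0+0+0+0+0+0+1+0+0 mod 2 = 1
Syndrome = 0001
Column 8 of H equals this syndrome → error at bit 8 (1-indexed).
Flip bit 8: 011011100000100 → 011011110000100
Extract data bits at positions {3,5,6,7,9,10,11,12,13,14,15}: 11110000100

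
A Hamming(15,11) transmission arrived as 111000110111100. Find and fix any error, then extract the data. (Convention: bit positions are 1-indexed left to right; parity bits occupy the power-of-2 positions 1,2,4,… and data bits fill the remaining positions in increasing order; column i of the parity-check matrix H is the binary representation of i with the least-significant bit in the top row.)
Syndrome s = H · r^T (mod 2), r = 111000110111100:
  s[0] = (101010101010101)·(111000110111100) mod 2 = 1+0+1+0+0+0+1+0+0+0+1+0+1+0+0 mod 2 = 1
  s[1] = (011001100110011)·(111000110111100) mod 2 = 0+1+1+0+0+0+1+0+0+1+1+0+0+0+0 mod 2 = 1
  s[2] = (000111100001111)·(111000110111100) mod 2 = 0+0+0+0+0+0+1+0+0+0+0+1+1+0+0 mod 2 = 1
  s[3] = (000000011111111)·(111000110111100) mod 2 = 0+0+0+0+0+0+0+1+0+1+1+1+1+0+0 mod 2 = 1
Syndrome = 1111
Column 15 of H equals this syndrome → error at bit 15 (1-indexed).
Flip bit 15: 111000110111100 → 111000110111101
Extract data bits at positions {3,5,6,7,9,10,11,12,13,14,15}: 10010111101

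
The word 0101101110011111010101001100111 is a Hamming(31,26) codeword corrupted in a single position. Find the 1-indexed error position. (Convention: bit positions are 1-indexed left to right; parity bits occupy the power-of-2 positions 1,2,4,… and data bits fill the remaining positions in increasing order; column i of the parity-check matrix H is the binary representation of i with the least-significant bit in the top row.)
Syndrome s = H · r^T (mod 2), r = 0101101110011111010101001100111:
  s[0] = (1010101010101010101010101010101)·(0101101110011111010101001100111) mod 2 = 0+0+0+0+1+0+1+0+1+0+0+0+1+0+1+0+0+0+0+0+0+0+0+0+1+0+0+0+1+0+1 mod 2 = 0
  s[1] = (0110011001100110011001100110011)·(0101101110011111010101001100111) mod 2 = 0+1+0+0+0+0+1+0+0+0+0+0+0+1+1+0+0+1+0+0+0+1+0+0+0+1+0+0+0+1+1 mod 2 = 1
  s[2] = (0001111000011110000111100001111)·(0101101110011111010101001100111) mod 2 = 0+0+0+1+1+0+1+0+0+0+0+1+1+1+1+0+0+0+0+1+0+1+0+0+0+0+0+0+1+1+1 mod 2 = 0
  s[3] = (0000000111111110000000011111111)·(0101101110011111010101001100111) mod 2 = 0+0+0+0+0+0+0+1+1+0+0+1+1+1+1+0+0+0+0+0+0+0+0+0+1+1+0+0+1+1+1 mod 2 = 1
  s[4] = (0000000000000001111111111111111)·(0101101110011111010101001100111) mod 2 = 0+0+0+0+0+0+0+0+0+0+0+0+0+0+0+1+0+1+0+1+0+1+0+0+1+1+0+0+1+1+1 mod 2 = 1
Syndrome = 01011
Column i of H is the binary representation of i, so the syndrome is the binary index of the flipped bit.
Read s = 01011 with s[0] as LSB: 0·2^0 + 1·2^1 + 0·2^2 + 1·2^3 + 1·2^4 = 26.
Error is at bit position 26.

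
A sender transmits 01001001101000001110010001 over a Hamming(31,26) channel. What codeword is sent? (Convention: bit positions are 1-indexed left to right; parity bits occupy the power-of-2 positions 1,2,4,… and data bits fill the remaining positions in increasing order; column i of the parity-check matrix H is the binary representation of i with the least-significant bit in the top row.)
Codeword c = d · G (mod 2), d = 01001001101000001110010001:
  c[0] = d·G[:,0] = (01001001101000001110010001)·(11011010101101010101010101) mod 2 = 0+1+0+0+1+0+0+0+1+0+1+0+0+0+0+0+0+1+0+0+0+1+0+0+0+1 mod 2 = 1
  c[1] = d·G[:,1] = (01001001101000001110010001)·(10110110011011001100110011) mod 2 = 0+0+0+0+0+0+0+0+0+0+1+0+0+0+0+0+1+1+0+0+0+1+0+0+0+1 mod 2 = 1
  c[2] = d·G[:,2] = (01001001101000001110010001)·(10000000000000000000000000) mod 2 = 0+0+0+0+0+0+0+0+0+0+0+0+0+0+0+0+0+0+0+0+0+0+0+0+0+0 mod 2 = 0
  c[3] = d·G[:,3] = (01001001101000001110010001)·(01110001111000111100001111) mod 2 = 0+1+0+0+0+0+0+1+1+0+1+0+0+0+0+0+1+1+0+0+0+0+0+0+0+1 mod 2 = 1
  c[4] = d·G[:,4] = (01001001101000001110010001)·(01000000000000000000000000) mod 2 = 0+1+0+0+0+0+0+0+0+0+0+0+0+0+0+0+0+0+0+0+0+0+0+0+0+0 mod 2 = 1
  c[5] = d·G[:,5] = (01001001101000001110010001)·(00100000000000000000000000) mod 2 = 0+0+0+0+0+0+0+0+0+0+0+0+0+0+0+0+0+0+0+0+0+0+0+0+0+0 mod 2 = 0
  c[6] = d·G[:,6] = (01001001101000001110010001)·(00010000000000000000000000) mod 2 = 0+0+0+0+0+0+0+0+0+0+0+0+0+0+0+0+0+0+0+0+0+0+0+0+0+0 mod 2 = 0
  c[7] = d·G[:,7] = (01001001101000001110010001)·(00001111111000000011111111) mod 2 = 0+0+0+0+1+0+0+1+1+0+1+0+0+0+0+0+0+0+1+0+0+1+0+0+0+1 mod 2 = 1
  c[8] = d·G[:,8] = (01001001101000001110010001)·(00001000000000000000000000) mod 2 = 0+0+0+0+1+0+0+0+0+0+0+0+0+0+0+0+0+0+0+0+0+0+0+0+0+0 mod 2 = 1
  c[9] = d·G[:,9] = (01001001101000001110010001)·(00000100000000000000000000) mod 2 = 0+0+0+0+0+0+0+0+0+0+0+0+0+0+0+0+0+0+0+0+0+0+0+0+0+0 mod 2 = 0
  c[10] = d·G[:,10] = (01001001101000001110010001)·(00000010000000000000000000) mod 2 = 0+0+0+0+0+0+0+0+0+0+0+0+0+0+0+0+0+0+0+0+0+0+0+0+0+0 mod 2 = 0
  c[11] = d·G[:,11] = (01001001101000001110010001)·(00000001000000000000000000) mod 2 = 0+0+0+0+0+0+0+1+0+0+0+0+0+0+0+0+0+0+0+0+0+0+0+0+0+0 mod 2 = 1
  c[12] = d·G[:,12] = (01001001101000001110010001)·(00000000100000000000000000) mod 2 = 0+0+0+0+0+0+0+0+1+0+0+0+0+0+0+0+0+0+0+0+0+0+0+0+0+0 mod 2 = 1
  c[13] = d·G[:,13] = (01001001101000001110010001)·(00000000010000000000000000) mod 2 = 0+0+0+0+0+0+0+0+0+0+0+0+0+0+0+0+0+0+0+0+0+0+0+0+0+0 mod 2 = 0
  c[14] = d·G[:,14] = (01001001101000001110010001)·(00000000001000000000000000) mod 2 = 0+0+0+0+0+0+0+0+0+0+1+0+0+0+0+0+0+0+0+0+0+0+0+0+0+0 mod 2 = 1
  c[15] = d·G[:,15] = (01001001101000001110010001)·(00000000000111111111111111) mod 2 = 0+0+0+0+0+0+0+0+0+0+0+0+0+0+0+0+1+1+1+0+0+1+0+0+0+1 mod 2 = 1
  c[16] = d·G[:,16] = (01001001101000001110010001)·(00000000000100000000000000) mod 2 = 0+0+0+0+0+0+0+0+0+0+0+0+0+0+0+0+0+0+0+0+0+0+0+0+0+0 mod 2 = 0
  c[17] = d·G[:,17] = (01001001101000001110010001)·(00000000000010000000000000) mod 2 = 0+0+0+0+0+0+0+0+0+0+0+0+0+0+0+0+0+0+0+0+0+0+0+0+0+0 mod 2 = 0
  c[18] = d·G[:,18] = (01001001101000001110010001)·(00000000000001000000000000) mod 2 = 0+0+0+0+0+0+0+0+0+0+0+0+0+0+0+0+0+0+0+0+0+0+0+0+0+0 mod 2 = 0
  c[19] = d·G[:,19] = (01001001101000001110010001)·(00000000000000100000000000) mod 2 = 0+0+0+0+0+0+0+0+0+0+0+0+0+0+0+0+0+0+0+0+0+0+0+0+0+0 mod 2 = 0
  c[20] = d·G[:,20] = (01001001101000001110010001)·(00000000000000010000000000) mod 2 = 0+0+0+0+0+0+0+0+0+0+0+0+0+0+0+0+0+0+0+0+0+0+0+0+0+0 mod 2 = 0
  c[21] = d·G[:,21] = (01001001101000001110010001)·(00000000000000001000000000) mod 2 = 0+0+0+0+0+0+0+0+0+0+0+0+0+0+0+0+1+0+0+0+0+0+0+0+0+0 mod 2 = 1
  c[22] = d·G[:,22] = (01001001101000001110010001)·(00000000000000000100000000) mod 2 = 0+0+0+0+0+0+0+0+0+0+0+0+0+0+0+0+0+1+0+0+0+0+0+0+0+0 mod 2 = 1
  c[23] = d·G[:,23] = (01001001101000001110010001)·(00000000000000000010000000) mod 2 = 0+0+0+0+0+0+0+0+0+0+0+0+0+0+0+0+0+0+1+0+0+0+0+0+0+0 mod 2 = 1
  c[24] = d·G[:,24] = (01001001101000001110010001)·(00000000000000000001000000) mod 2 = 0+0+0+0+0+0+0+0+0+0+0+0+0+0+0+0+0+0+0+0+0+0+0+0+0+0 mod 2 = 0
  c[25] = d·G[:,25] = (01001001101000001110010001)·(00000000000000000000100000) mod 2 = 0+0+0+0+0+0+0+0+0+0+0+0+0+0+0+0+0+0+0+0+0+0+0+0+0+0 mod 2 = 0
  c[26] = d·G[:,26] = (01001001101000001110010001)·(00000000000000000000010000) mod 2 = 0+0+0+0+0+0+0+0+0+0+0+0+0+0+0+0+0+0+0+0+0+1+0+0+0+0 mod 2 = 1
  c[27] = d·G[:,27] = (01001001101000001110010001)·(00000000000000000000001000) mod 2 = 0+0+0+0+0+0+0+0+0+0+0+0+0+0+0+0+0+0+0+0+0+0+0+0+0+0 mod 2 = 0
  c[28] = d·G[:,28] = (01001001101000001110010001)·(00000000000000000000000100) mod 2 = 0+0+0+0+0+0+0+0+0+0+0+0+0+0+0+0+0+0+0+0+0+0+0+0+0+0 mod 2 = 0
  c[29] = d·G[:,29] = (01001001101000001110010001)·(00000000000000000000000010) mod 2 = 0+0+0+0+0+0+0+0+0+0+0+0+0+0+0+0+0+0+0+0+0+0+0+0+0+0 mod 2 = 0
  c[30] = d·G[:,30] = (01001001101000001110010001)·(00000000000000000000000001) mod 2 = 0+0+0+0+0+0+0+0+0+0+0+0+0+0+0+0+0+0+0+0+0+0+0+0+0+1 mod 2 = 1
Codeword = 1101100110011011000001110010001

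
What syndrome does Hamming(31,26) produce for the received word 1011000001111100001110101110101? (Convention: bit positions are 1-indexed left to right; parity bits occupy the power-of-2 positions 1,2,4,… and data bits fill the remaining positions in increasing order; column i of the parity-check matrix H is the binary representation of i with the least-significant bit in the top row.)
Syndrome s = H · r^T (mod 2), r = 1011000001111100001110101110101:
  s[0] = (1010101010101010101010101010101)·(1011000001111100001110101110101) mod 2 = 1+0+1+0+0+0+0+0+0+0+1+0+1+0+0+0+0+0+1+0+1+0+1+0+1+0+1+0+1+0+1 mod 2 = 1
  s[1] = (0110011001100110011001100110011)·(1011000001111100001110101110101) mod 2 = 0+0+1+0+0+0+0+0+0+1+1+0+0+1+0+0+0+0+1+0+0+0+1+0+0+1+1+0+0+0+1 mod 2 = 1
  s[2] = (0001111000011110000111100001111)·(1011000001111100001110101110101) mod 2 = 0+0+0+1+0+0+0+0+0+0+0+1+1+1+0+0+0+0+0+1+1+0+1+0+0+0+0+0+1+0+1 mod 2 = 1
  s[3] = (0000000111111110000000011111111)·(1011000001111100001110101110101) mod 2 = 0+0+0+0+0+0+0+0+0+1+1+1+1+1+0+0+0+0+0+0+0+0+0+0+1+1+1+0+1+0+1 mod 2 = 0
  s[4] = (0000000000000001111111111111111)·(1011000001111100001110101110101) mod 2 = 0+0+0+0+0+0+0+0+0+0+0+0+0+0+0+0+0+0+1+1+1+0+1+0+1+1+1+0+1+0+1 mod 2 = 1
Syndrome = 11101
Non-zero syndrome: error at position 23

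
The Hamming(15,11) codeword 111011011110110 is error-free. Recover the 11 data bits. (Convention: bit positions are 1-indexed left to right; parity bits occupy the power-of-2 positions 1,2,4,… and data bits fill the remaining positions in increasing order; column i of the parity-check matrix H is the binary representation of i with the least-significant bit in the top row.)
Parity bits occupy power-of-2 positions; data bits are at positions {3,5,6,7,9,10,11,12,13,14,15} (1-indexed).
Extract: c[3]=1 c[5]=1 c[6]=1 c[7]=0 c[9]=1 c[10]=1 c[11]=1 c[12]=0 c[13]=1 c[14]=1 c[15]=0
Data = 11101110110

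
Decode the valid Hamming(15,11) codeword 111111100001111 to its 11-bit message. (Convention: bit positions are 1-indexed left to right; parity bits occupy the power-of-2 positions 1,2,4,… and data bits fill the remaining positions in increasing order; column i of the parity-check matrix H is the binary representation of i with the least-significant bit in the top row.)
Parity bits occupy power-of-2 positions; data bits are at positions {3,5,6,7,9,10,11,12,13,14,15} (1-indexed).
Extract: c[3]=1 c[5]=1 c[6]=1 c[7]=1 c[9]=0 c[10]=0 c[11]=0 c[12]=1 c[13]=1 c[14]=1 c[15]=1
Data = 11110001111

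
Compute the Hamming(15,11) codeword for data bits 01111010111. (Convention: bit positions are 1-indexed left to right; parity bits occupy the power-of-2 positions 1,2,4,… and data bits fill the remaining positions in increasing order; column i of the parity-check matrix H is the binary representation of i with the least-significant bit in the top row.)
Codeword c = d · G (mod 2), d = 01111010111:
  c[0] = d·G[:,0] = (01111010111)·(11011010101) mod 2 = 0+1+0+1+1+0+1+0+1+0+1 mod 2 = 0
  c[1] = d·G[:,1] = (01111010111)·(10110110011) mod 2 = 0+0+1+1+0+0+1+0+0+1+1 mod 2 = 1
  c[2] = d·G[:,2] = (01111010111)·(10000000000) mod 2 = 0+0+0+0+0+0+0+0+0+0+0 mod 2 = 0
  c[3] = d·G[:,3] = (01111010111)·(01110001111) mod 2 = 0+1+1+1+0+0+0+0+1+1+1 mod 2 = 0
  c[4] = d·G[:,4] = (01111010111)·(01000000000) mod 2 = 0+1+0+0+0+0+0+0+0+0+0 mod 2 = 1
  c[5] = d·G[:,5] = (01111010111)·(00100000000) mod 2 = 0+0+1+0+0+0+0+0+0+0+0 mod 2 = 1
  c[6] = d·G[:,6] = (01111010111)·(00010000000) mod 2 = 0+0+0+1+0+0+0+0+0+0+0 mod 2 = 1
  c[7] = d·G[:,7] = (01111010111)·(00001111111) mod 2 = 0+0+0+0+1+0+1+0+1+1+1 mod 2 = 1
  c[8] = d·G[:,8] = (01111010111)·(00001000000) mod 2 = 0+0+0+0+1+0+0+0+0+0+0 mod 2 = 1
  c[9] = d·G[:,9] = (01111010111)·(00000100000) mod 2 = 0+0+0+0+0+0+0+0+0+0+0 mod 2 = 0
  c[10] = d·G[:,10] = (01111010111)·(00000010000) mod 2 = 0+0+0+0+0+0+1+0+0+0+0 mod 2 = 1
  c[11] = d·G[:,11] = (01111010111)·(00000001000) mod 2 = 0+0+0+0+0+0+0+0+0+0+0 mod 2 = 0
  c[12] = d·G[:,12] = (01111010111)·(00000000100) mod 2 = 0+0+0+0+0+0+0+0+1+0+0 mod 2 = 1
  c[13] = d·G[:,13] = (01111010111)·(00000000010) mod 2 = 0+0+0+0+0+0+0+0+0+1+0 mod 2 = 1
  c[14] = d·G[:,14] = (01111010111)·(00000000001) mod 2 = 0+0+0+0+0+0+0+0+0+0+1 mod 2 = 1
Codeword = 010011111010111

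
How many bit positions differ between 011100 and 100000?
XOR = 111100, count of 1s = 4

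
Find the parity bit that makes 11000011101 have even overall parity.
Sum of data bits: 1+1+0+0+0+0+1+1+1+0+1 = 6.
6 mod 2 = 0, so parity bit = 0.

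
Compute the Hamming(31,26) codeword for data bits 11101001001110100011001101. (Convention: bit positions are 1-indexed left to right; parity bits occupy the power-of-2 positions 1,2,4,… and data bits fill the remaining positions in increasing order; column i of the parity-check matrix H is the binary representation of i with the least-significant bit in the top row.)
Codeword c = d · G (mod 2), d = 11101001001110100011001101:
  c[0] = d·G[:,0] = (11101001001110100011001101)·(11011010101101010101010101) mod 2 = 1+1+0+0+1+0+0+0+0+0+1+1+0+0+0+0+0+0+0+1+0+0+0+1+0+1 mod 2 = 0
  c[1] = d·G[:,1] = (11101001001110100011001101)·(10110110011011001100110011) mod 2 = 1+0+1+0+0+0+0+0+0+0+1+0+1+0+0+0+0+0+0+0+0+0+0+0+0+1 mod 2 = 1
  c[2] = d·G[:,2] = (11101001001110100011001101)·(10000000000000000000000000) mod 2 = 1+0+0+0+0+0+0+0+0+0+0+0+0+0+0+0+0+0+0+0+0+0+0+0+0+0 mod 2 = 1
  c[3] = d·G[:,3] = (11101001001110100011001101)·(01110001111000111100001111) mod 2 = 0+1+1+0+0+0+0+1+0+0+1+0+0+0+1+0+0+0+0+0+0+0+1+1+0+1 mod 2 = 0
  c[4] = d·G[:,4] = (11101001001110100011001101)·(01000000000000000000000000) mod 2 = 0+1+0+0+0+0+0+0+0+0+0+0+0+0+0+0+0+0+0+0+0+0+0+0+0+0 mod 2 = 1
  c[5] = d·G[:,5] = (11101001001110100011001101)·(00100000000000000000000000) mod 2 = 0+0+1+0+0+0+0+0+0+0+0+0+0+0+0+0+0+0+0+0+0+0+0+0+0+0 mod 2 = 1
  c[6] = d·G[:,6] = (11101001001110100011001101)·(00010000000000000000000000) mod 2 = 0+0+0+0+0+0+0+0+0+0+0+0+0+0+0+0+0+0+0+0+0+0+0+0+0+0 mod 2 = 0
  c[7] = d·G[:,7] = (11101001001110100011001101)·(00001111111000000011111111) mod 2 = 0+0+0+0+1+0+0+1+0+0+1+0+0+0+0+0+0+0+1+1+0+0+1+1+0+1 mod 2 = 0
  c[8] = d·G[:,8] = (11101001001110100011001101)·(00001000000000000000000000) mod 2 = 0+0+0+0+1+0+0+0+0+0+0+0+0+0+0+0+0+0+0+0+0+0+0+0+0+0 mod 2 = 1
  c[9] = d·G[:,9] = (11101001001110100011001101)·(00000100000000000000000000) mod 2 = 0+0+0+0+0+0+0+0+0+0+0+0+0+0+0+0+0+0+0+0+0+0+0+0+0+0 mod 2 = 0
  c[10] = d·G[:,10] = (11101001001110100011001101)·(00000010000000000000000000) mod 2 = 0+0+0+0+0+0+0+0+0+0+0+0+0+0+0+0+0+0+0+0+0+0+0+0+0+0 mod 2 = 0
  c[11] = d·G[:,11] = (11101001001110100011001101)·(00000001000000000000000000) mod 2 = 0+0+0+0+0+0+0+1+0+0+0+0+0+0+0+0+0+0+0+0+0+0+0+0+0+0 mod 2 = 1
  c[12] = d·G[:,12] = (11101001001110100011001101)·(00000000100000000000000000) mod 2 = 0+0+0+0+0+0+0+0+0+0+0+0+0+0+0+0+0+0+0+0+0+0+0+0+0+0 mod 2 = 0
  c[13] = d·G[:,13] = (11101001001110100011001101)·(00000000010000000000000000) mod 2 = 0+0+0+0+0+0+0+0+0+0+0+0+0+0+0+0+0+0+0+0+0+0+0+0+0+0 mod 2 = 0
  c[14] = d·G[:,14] = (11101001001110100011001101)·(00000000001000000000000000) mod 2 = 0+0+0+0+0+0+0+0+0+0+1+0+0+0+0+0+0+0+0+0+0+0+0+0+0+0 mod 2 = 1
  c[15] = d·G[:,15] = (11101001001110100011001101)·(00000000000111111111111111) mod 2 = 0+0+0+0+0+0+0+0+0+0+0+1+1+0+1+0+0+0+1+1+0+0+1+1+0+1 mod 2 = 0
  c[16] = d·G[:,16] = (11101001001110100011001101)·(00000000000100000000000000) mod 2 = 0+0+0+0+0+0+0+0+0+0+0+1+0+0+0+0+0+0+0+0+0+0+0+0+0+0 mod 2 = 1
  c[17] = d·G[:,17] = (11101001001110100011001101)·(00000000000010000000000000) mod 2 = 0+0+0+0+0+0+0+0+0+0+0+0+1+0+0+0+0+0+0+0+0+0+0+0+0+0 mod 2 = 1
  c[18] = d·G[:,18] = (11101001001110100011001101)·(00000000000001000000000000) mod 2 = 0+0+0+0+0+0+0+0+0+0+0+0+0+0+0+0+0+0+0+0+0+0+0+0+0+0 mod 2 = 0
  c[19] = d·G[:,19] = (11101001001110100011001101)·(00000000000000100000000000) mod 2 = 0+0+0+0+0+0+0+0+0+0+0+0+0+0+1+0+0+0+0+0+0+0+0+0+0+0 mod 2 = 1
  c[20] = d·G[:,20] = (11101001001110100011001101)·(00000000000000010000000000) mod 2 = 0+0+0+0+0+0+0+0+0+0+0+0+0+0+0+0+0+0+0+0+0+0+0+0+0+0 mod 2 = 0
  c[21] = d·G[:,21] = (11101001001110100011001101)·(00000000000000001000000000) mod 2 = 0+0+0+0+0+0+0+0+0+0+0+0+0+0+0+0+0+0+0+0+0+0+0+0+0+0 mod 2 = 0
  c[22] = d·G[:,22] = (11101001001110100011001101)·(00000000000000000100000000) mod 2 = 0+0+0+0+0+0+0+0+0+0+0+0+0+0+0+0+0+0+0+0+0+0+0+0+0+0 mod 2 = 0
  c[23] = d·G[:,23] = (11101001001110100011001101)·(00000000000000000010000000) mod 2 = 0+0+0+0+0+0+0+0+0+0+0+0+0+0+0+0+0+0+1+0+0+0+0+0+0+0 mod 2 = 1
  c[24] = d·G[:,24] = (11101001001110100011001101)·(00000000000000000001000000) mod 2 = 0+0+0+0+0+0+0+0+0+0+0+0+0+0+0+0+0+0+0+1+0+0+0+0+0+0 mod 2 = 1
  c[25] = d·G[:,25] = (11101001001110100011001101)·(00000000000000000000100000) mod 2 = 0+0+0+0+0+0+0+0+0+0+0+0+0+0+0+0+0+0+0+0+0+0+0+0+0+0 mod 2 = 0
  c[26] = d·G[:,26] = (11101001001110100011001101)·(00000000000000000000010000) mod 2 = 0+0+0+0+0+0+0+0+0+0+0+0+0+0+0+0+0+0+0+0+0+0+0+0+0+0 mod 2 = 0
  c[27] = d·G[:,27] = (11101001001110100011001101)·(00000000000000000000001000) mod 2 = 0+0+0+0+0+0+0+0+0+0+0+0+0+0+0+0+0+0+0+0+0+0+1+0+0+0 mod 2 = 1
  c[28] = d·G[:,28] = (11101001001110100011001101)·(00000000000000000000000100) mod 2 = 0+0+0+0+0+0+0+0+0+0+0+0+0+0+0+0+0+0+0+0+0+0+0+1+0+0 mod 2 = 1
  c[29] = d·G[:,29] = (11101001001110100011001101)·(00000000000000000000000010) mod 2 = 0+0+0+0+0+0+0+0+0+0+0+0+0+0+0+0+0+0+0+0+0+0+0+0+0+0 mod 2 = 0
  c[30] = d·G[:,30] = (11101001001110100011001101)·(00000000000000000000000001) mod 2 = 0+0+0+0+0+0+0+0+0+0+0+0+0+0+0+0+0+0+0+0+0+0+0+0+0+1 mod 2 = 1
Codeword = 0110110010010010110100011001101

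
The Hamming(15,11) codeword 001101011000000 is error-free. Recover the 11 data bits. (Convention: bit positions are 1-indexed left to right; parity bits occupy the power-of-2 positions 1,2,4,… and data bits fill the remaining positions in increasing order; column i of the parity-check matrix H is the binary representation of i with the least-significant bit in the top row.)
Parity bits occupy power-of-2 positions; data bits are at positions {3,5,6,7,9,10,11,12,13,14,15} (1-indexed).
Extract: c[3]=1 c[5]=0 c[6]=1 c[7]=0 c[9]=1 c[10]=0 c[11]=0 c[12]=0 c[13]=0 c[14]=0 c[15]=0
Data = 10101000000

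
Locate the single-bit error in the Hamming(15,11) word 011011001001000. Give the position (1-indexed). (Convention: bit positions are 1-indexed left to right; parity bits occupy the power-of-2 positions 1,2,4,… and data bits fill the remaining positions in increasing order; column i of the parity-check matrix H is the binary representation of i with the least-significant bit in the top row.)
Syndrome s = H · r^T (mod 2), r = 011011001001000:
  s[0] = (101010101010101)·(011011001001000) mod 2 = 0+0+1+0+1+0+0+0+1+0+0+0+0+0+0 mod 2 = 1
  s[1] = (011001100110011)·(011011001001000) mod 2 = 0+1+1+0+0+1+0+0+0+0+0+0+0+0+0 mod 2 = 1
  s[2] = (000111100001111)·(011011001001000) mod 2 = 0+0+0+0+1+1+0+0+0+0+0+1+0+0+0 mod 2 = 1
  s[3] = (000000011111111)·(011011001001000) mod 2 = 0+0+0+0+0+0+0+0+1+0+0+1+0+0+0 mod 2 = 0
Syndrome = 1110
Column i of H is the binary representation of i, so the syndrome is the binary index of the flipped bit.
Read s = 1110 with s[0] as LSB: 1·2^0 + 1·2^1 + 1·2^2 + 0·2^3 = 7.
Error is at bit position 7.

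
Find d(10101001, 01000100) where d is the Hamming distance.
XOR = 11101101, count of 1s = 6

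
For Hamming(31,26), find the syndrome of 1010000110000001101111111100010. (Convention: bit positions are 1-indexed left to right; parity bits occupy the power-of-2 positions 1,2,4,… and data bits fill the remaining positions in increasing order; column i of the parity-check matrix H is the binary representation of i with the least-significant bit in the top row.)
Syndrome s = H · r^T (mod 2), r = 1010000110000001101111111100010:
  s[0] = (1010101010101010101010101010101)·(1010000110000001101111111100010) mod 2 = 1+0+1+0+0+0+0+0+1+0+0+0+0+0+0+0+1+0+1+0+1+0+1+0+1+0+0+0+0+0+0 mod 2 = 0
  s[1] = (0110011001100110011001100110011)·(1010000110000001101111111100010) mod 2 = 0+0+1+0+0+0+0+0+0+0+0+0+0+0+0+0+0+0+1+0+0+1+1+0+0+1+0+0+0+1+0 mod 2 = 0
  s[2] = (0001111000011110000111100001111)·(1010000110000001101111111100010) mod 2 = 0+0+0+0+0+0+0+0+0+0+0+0+0+0+0+0+0+0+0+1+1+1+1+0+0+0+0+0+0+1+0 mod 2 = 1
  s[3] = (0000000111111110000000011111111)·(1010000110000001101111111100010) mod 2 = 0+0+0+0+0+0+0+1+1+0+0+0+0+0+0+0+0+0+0+0+0+0+0+1+1+1+0+0+0+1+0 mod 2 = 0
  s[4] = (0000000000000001111111111111111)·(1010000110000001101111111100010) mod 2 = 0+0+0+0+0+0+0+0+0+0+0+0+0+0+0+1+1+0+1+1+1+1+1+1+1+1+0+0+0+1+0 mod 2 = 1
Syndrome = 00101
Non-zero syndrome: error at position 20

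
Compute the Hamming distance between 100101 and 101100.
XOR = 001001, count of 1s = 2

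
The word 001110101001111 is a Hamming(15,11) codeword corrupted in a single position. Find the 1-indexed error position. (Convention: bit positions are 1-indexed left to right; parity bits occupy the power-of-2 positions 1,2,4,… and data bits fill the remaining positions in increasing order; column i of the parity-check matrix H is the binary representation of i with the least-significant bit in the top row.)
Syndrome s = H · r^T (mod 2), r = 001110101001111:
  s[0] = (101010101010101)·(001110101001111) mod 2 = 0+0+1+0+1+0+1+0+1+0+0+0+1+0+1 mod 2 = 0
  s[1] = (011001100110011)·(001110101001111) mod 2 = 0+0+1+0+0+0+1+0+0+0+0+0+0+1+1 mod 2 = 0
  s[2] = (000111100001111)·(001110101001111) mod 2 = 0+0+0+1+1+0+1+0+0+0+0+1+1+1+1 mod 2 = 1
  s[3] = (000000011111111)·(001110101001111) mod 2 = 0+0+0+0+0+0+0+0+1+0+0+1+1+1+1 mod 2 = 1
Syndrome = 0011
Column i of H is the binary representation of i, so the syndrome is the binary index of the flipped bit.
Read s = 0011 with s[0] as LSB: 0·2^0 + 0·2^1 + 1·2^2 + 1·2^3 = 12.
Error is at bit position 12.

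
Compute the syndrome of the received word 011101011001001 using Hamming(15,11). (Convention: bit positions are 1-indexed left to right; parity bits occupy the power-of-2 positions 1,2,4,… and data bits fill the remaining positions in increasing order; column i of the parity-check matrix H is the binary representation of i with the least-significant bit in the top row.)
Syndrome s = H · r^T (mod 2), r = 011101011001001:
  s[0] = (101010101010101)·(011101011001001) mod 2 = 0+0+1+0+0+0+0+0+1+0+0+0+0+0+1 mod 2 = 1
  s[1] = (011001100110011)·(011101011001001) mod 2 = 0+1+1+0+0+1+0+0+0+0+0+0+0+0+1 mod 2 = 0
  s[2] = (000111100001111)·(011101011001001) mod 2 = 0+0+0+1+0+1+0+0+0+0+0+1+0+0+1 mod 2 = 0
  s[3] = (000000011111111)·(011101011001001) mod 2 = 0+0+0+0+0+0+0+1+1+0+0+1+0+0+1 mod 2 = 0
Syndrome = 1000
Non-zero syndrome: error at position 1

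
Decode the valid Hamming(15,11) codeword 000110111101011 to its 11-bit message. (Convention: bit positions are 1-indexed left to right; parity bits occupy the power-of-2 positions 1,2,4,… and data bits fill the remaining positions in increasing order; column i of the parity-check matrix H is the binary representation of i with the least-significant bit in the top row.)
Parity bits occupy power-of-2 positions; data bits are at positions {3,5,6,7,9,10,11,12,13,14,15} (1-indexed).
Extract: c[3]=0 c[5]=1 c[6]=0 c[7]=1 c[9]=1 c[10]=1 c[11]=0 c[12]=1 c[13]=0 c[14]=1 c[15]=1
Data = 01011101011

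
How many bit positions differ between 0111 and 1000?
XOR = 1111, count of 1s = 4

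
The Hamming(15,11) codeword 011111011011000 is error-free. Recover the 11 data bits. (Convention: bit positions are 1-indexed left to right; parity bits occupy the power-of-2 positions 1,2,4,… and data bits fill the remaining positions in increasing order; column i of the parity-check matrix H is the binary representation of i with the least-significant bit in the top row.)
Parity bits occupy power-of-2 positions; data bits are at positions {3,5,6,7,9,10,11,12,13,14,15} (1-indexed).
Extract: c[3]=1 c[5]=1 c[6]=1 c[7]=0 c[9]=1 c[10]=0 c[11]=1 c[12]=1 c[13]=0 c[14]=0 c[15]=0
Data = 11101011000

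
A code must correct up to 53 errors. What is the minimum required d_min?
Correcting t errors requires d_min ≥ 2t + 1 = 2·53 + 1 = 107.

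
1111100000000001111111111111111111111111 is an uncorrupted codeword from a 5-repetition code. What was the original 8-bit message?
Split into 5-bit blocks: 11111 00000 00000 11111 11111 11111 11111 11111
Data = 10011111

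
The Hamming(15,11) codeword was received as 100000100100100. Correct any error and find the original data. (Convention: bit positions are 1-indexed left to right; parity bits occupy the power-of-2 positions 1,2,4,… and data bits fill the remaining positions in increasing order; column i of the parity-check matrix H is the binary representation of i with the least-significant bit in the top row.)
Syndrome s = H · r^T (mod 2), r = 100000100100100:
  s[0] = (101010101010101)·(100000100100100) mod 2 = 1+0+0+0+0+0+1+0+0+0+0+0+1+0+0 mod 2 = 1
  s[1] = (011001100110011)·(100000100100100) mod 2 = 0+0+0+0+0+0+1+0+0+1+0+0+0+0+0 mod 2 = 0
  s[2] = (000111100001111)·(100000100100100) mod 2 = 0+0+0+0+0+0+1+0+0+0+0+0+1+0+0 mod 2 = 0
  s[3] = (000000011111111)·(100000100100100) mod 2 = 0+0+0+0+0+0+0+0+0+1+0+0+1+0+0 mod 2 = 0
Syndrome = 1000
Column 1 of H equals this syndrome → error at bit 1 (1-indexed).
Flip bit 1: 100000100100100 → 000000100100100
Extract data bits at positions {3,5,6,7,9,10,11,12,13,14,15}: 00010100100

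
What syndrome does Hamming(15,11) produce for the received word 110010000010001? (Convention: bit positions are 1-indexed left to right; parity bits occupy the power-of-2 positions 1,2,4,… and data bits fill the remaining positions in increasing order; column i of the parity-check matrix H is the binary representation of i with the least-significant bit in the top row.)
Syndrome s = H · r^T (mod 2), r = 110010000010001:
  s[0] = (101010101010101)·(110010000010001) mod 2 = 1+0+0+0+1+0+0+0+0+0+1+0+0+0+1 mod 2 = 0
  s[1] = (011001100110011)·(110010000010001) mod 2 = 0+1+0+0+0+0+0+0+0+0+1+0+0+0+1 mod 2 = 1
  s[2] = (000111100001111)·(110010000010001) mod 2 = 0+0+0+0+1+0+0+0+0+0+0+0+0+0+1 mod 2 = 0
  s[3] = (000000011111111)·(110010000010001) mod 2 = 0+0+0+0+0+0+0+0+0+0+1+0+0+0+1 mod 2 = 0
Syndrome = 0100
Non-zero syndrome: error at position 2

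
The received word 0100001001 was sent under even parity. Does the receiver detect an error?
Sum of received bits: 0+1+0+0+0+0+1+0+0+1 = 3; 3 mod 2 = 1. Result is 1 ≠ 0 → error detected.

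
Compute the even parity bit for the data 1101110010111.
Sum of data bits: 1+1+0+1+1+1+0+0+1+0+1+1+1 = 9.
9 mod 2 = 1, so parity bit = 1.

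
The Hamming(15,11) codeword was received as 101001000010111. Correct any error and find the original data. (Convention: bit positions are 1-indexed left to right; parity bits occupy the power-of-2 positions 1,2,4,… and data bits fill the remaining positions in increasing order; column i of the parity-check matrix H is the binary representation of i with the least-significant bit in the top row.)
Syndrome s = H · r^T (mod 2), r = 101001000010111:
  s[0] = (101010101010101)·(101001000010111) mod 2 = 1+0+1+0+0+0+0+0+0+0+1+0+1+0+1 mod 2 = 1
  s[1] = (011001100110011)·(101001000010111) mod 2 = 0+0+1+0+0+1+0+0+0+0+1+0+0+1+1 mod 2 = 1
  s[2] = (000111100001111)·(101001000010111) mod 2 = 0+0+0+0+0+1+0+0+0+0+0+0+1+1+1 mod 2 = 0
  s[3] = (000000011111111)·(101001000010111) mod 2 = 0+0+0+0+0+0+0+0+0+0+1+0+1+1+1 mod 2 = 0
Syndrome = 1100
Column 3 of H equals this syndrome → error at bit 3 (1-indexed).
Flip bit 3: 101001000010111 → 100001000010111
Extract data bits at positions {3,5,6,7,9,10,11,12,13,14,15}: 00100010111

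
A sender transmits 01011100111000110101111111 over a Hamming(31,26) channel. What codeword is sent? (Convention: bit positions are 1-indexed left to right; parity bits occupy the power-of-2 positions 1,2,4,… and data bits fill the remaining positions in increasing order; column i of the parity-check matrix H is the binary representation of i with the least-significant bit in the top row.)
Codeword c = d · G (mod 2), d = 01011100111000110101111111:
  c[0] = d·G[:,0] = (01011100111000110101111111)·(11011010101101010101010101) mod 2 = 0+1+0+1+1+0+0+0+1+0+1+0+0+0+0+1+0+1+0+1+0+1+0+1+0+1 mod 2 = 1
  c[1] = d·G[:,1] = (01011100111000110101111111)·(10110110011011001100110011) mod 2 = 0+0+0+1+0+1+0+0+0+1+1+0+0+0+0+0+0+1+0+0+1+1+0+0+1+1 mod 2 = 1
  c[2] = d·G[:,2] = (01011100111000110101111111)·(10000000000000000000000000) mod 2 = 0+0+0+0+0+0+0+0+0+0+0+0+0+0+0+0+0+0+0+0+0+0+0+0+0+0 mod 2 = 0
  c[3] = d·G[:,3] = (01011100111000110101111111)·(01110001111000111100001111) mod 2 = 0+1+0+1+0+0+0+0+1+1+1+0+0+0+1+1+0+1+0+0+0+0+1+1+1+1 mod 2 = 0
  c[4] = d·G[:,4] = (01011100111000110101111111)·(01000000000000000000000000) mod 2 = 0+1+0+0+0+0+0+0+0+0+0+0+0+0+0+0+0+0+0+0+0+0+0+0+0+0 mod 2 = 1
  c[5] = d·G[:,5] = (01011100111000110101111111)·(00100000000000000000000000) mod 2 = 0+0+0+0+0+0+0+0+0+0+0+0+0+0+0+0+0+0+0+0+0+0+0+0+0+0 mod 2 = 0
  c[6] = d·G[:,6] = (01011100111000110101111111)·(00010000000000000000000000) mod 2 = 0+0+0+1+0+0+0+0+0+0+0+0+0+0+0+0+0+0+0+0+0+0+0+0+0+0 mod 2 = 1
  c[7] = d·G[:,7] = (01011100111000110101111111)·(00001111111000000011111111) mod 2 = 0+0+0+0+1+1+0+0+1+1+1+0+0+0+0+0+0+0+0+1+1+1+1+1+1+1 mod 2 = 0
  c[8] = d·G[:,8] = (01011100111000110101111111)·(00001000000000000000000000) mod 2 = 0+0+0+0+1+0+0+0+0+0+0+0+0+0+0+0+0+0+0+0+0+0+0+0+0+0 mod 2 = 1
  c[9] = d·G[:,9] = (01011100111000110101111111)·(00000100000000000000000000) mod 2 = 0+0+0+0+0+1+0+0+0+0+0+0+0+0+0+0+0+0+0+0+0+0+0+0+0+0 mod 2 = 1
  c[10] = d·G[:,10] = (01011100111000110101111111)·(00000010000000000000000000) mod 2 = 0+0+0+0+0+0+0+0+0+0+0+0+0+0+0+0+0+0+0+0+0+0+0+0+0+0 mod 2 = 0
  c[11] = d·G[:,11] = (01011100111000110101111111)·(00000001000000000000000000) mod 2 = 0+0+0+0+0+0+0+0+0+0+0+0+0+0+0+0+0+0+0+0+0+0+0+0+0+0 mod 2 = 0
  c[12] = d·G[:,12] = (01011100111000110101111111)·(00000000100000000000000000) mod 2 = 0+0+0+0+0+0+0+0+1+0+0+0+0+0+0+0+0+0+0+0+0+0+0+0+0+0 mod 2 = 1
  c[13] = d·G[:,13] = (01011100111000110101111111)·(00000000010000000000000000) mod 2 = 0+0+0+0+0+0+0+0+0+1+0+0+0+0+0+0+0+0+0+0+0+0+0+0+0+0 mod 2 = 1
  c[14] = d·G[:,14] = (01011100111000110101111111)·(00000000001000000000000000) mod 2 = 0+0+0+0+0+0+0+0+0+0+1+0+0+0+0+0+0+0+0+0+0+0+0+0+0+0 mod 2 = 1
  c[15] = d·G[:,15] = (01011100111000110101111111)·(00000000000111111111111111) mod 2 = 0+0+0+0+0+0+0+0+0+0+0+0+0+0+1+1+0+1+0+1+1+1+1+1+1+1 mod 2 = 0
  c[16] = d·G[:,16] = (01011100111000110101111111)·(00000000000100000000000000) mod 2 = 0+0+0+0+0+0+0+0+0+0+0+0+0+0+0+0+0+0+0+0+0+0+0+0+0+0 mod 2 = 0
  c[17] = d·G[:,17] = (01011100111000110101111111)·(00000000000010000000000000) mod 2 = 0+0+0+0+0+0+0+0+0+0+0+0+0+0+0+0+0+0+0+0+0+0+0+0+0+0 mod 2 = 0
  c[18] = d·G[:,18] = (01011100111000110101111111)·(00000000000001000000000000) mod 2 = 0+0+0+0+0+0+0+0+0+0+0+0+0+0+0+0+0+0+0+0+0+0+0+0+0+0 mod 2 = 0
  c[19] = d·G[:,19] = (01011100111000110101111111)·(00000000000000100000000000) mod 2 = 0+0+0+0+0+0+0+0+0+0+0+0+0+0+1+0+0+0+0+0+0+0+0+0+0+0 mod 2 = 1
  c[20] = d·G[:,20] = (01011100111000110101111111)·(00000000000000010000000000) mod 2 = 0+0+0+0+0+0+0+0+0+0+0+0+0+0+0+1+0+0+0+0+0+0+0+0+0+0 mod 2 = 1
  c[21] = d·G[:,21] = (01011100111000110101111111)·(00000000000000001000000000) mod 2 = 0+0+0+0+0+0+0+0+0+0+0+0+0+0+0+0+0+0+0+0+0+0+0+0+0+0 mod 2 = 0
  c[22] = d·G[:,22] = (01011100111000110101111111)·(00000000000000000100000000) mod 2 = 0+0+0+0+0+0+0+0+0+0+0+0+0+0+0+0+0+1+0+0+0+0+0+0+0+0 mod 2 = 1
  c[23] = d·G[:,23] = (01011100111000110101111111)·(00000000000000000010000000) mod 2 = 0+0+0+0+0+0+0+0+0+0+0+0+0+0+0+0+0+0+0+0+0+0+0+0+0+0 mod 2 = 0
  c[24] = d·G[:,24] = (01011100111000110101111111)·(00000000000000000001000000) mod 2 = 0+0+0+0+0+0+0+0+0+0+0+0+0+0+0+0+0+0+0+1+0+0+0+0+0+0 mod 2 = 1
  c[25] = d·G[:,25] = (01011100111000110101111111)·(00000000000000000000100000) mod 2 = 0+0+0+0+0+0+0+0+0+0+0+0+0+0+0+0+0+0+0+0+1+0+0+0+0+0 mod 2 = 1
  c[26] = d·G[:,26] = (01011100111000110101111111)·(00000000000000000000010000) mod 2 = 0+0+0+0+0+0+0+0+0+0+0+0+0+0+0+0+0+0+0+0+0+1+0+0+0+0 mod 2 = 1
  c[27] = d·G[:,27] = (01011100111000110101111111)·(00000000000000000000001000) mod 2 = 0+0+0+0+0+0+0+0+0+0+0+0+0+0+0+0+0+0+0+0+0+0+1+0+0+0 mod 2 = 1
  c[28] = d·G[:,28] = (01011100111000110101111111)·(00000000000000000000000100) mod 2 = 0+0+0+0+0+0+0+0+0+0+0+0+0+0+0+0+0+0+0+0+0+0+0+1+0+0 mod 2 = 1
  c[29] = d·G[:,29] = (01011100111000110101111111)·(00000000000000000000000010) mod 2 = 0+0+0+0+0+0+0+0+0+0+0+0+0+0+0+0+0+0+0+0+0+0+0+0+1+0 mod 2 = 1
  c[30] = d·G[:,30] = (01011100111000110101111111)·(00000000000000000000000001) mod 2 = 0+0+0+0+0+0+0+0+0+0+0+0+0+0+0+0+0+0+0+0+0+0+0+0+0+1 mod 2 = 1
Codeword = 1100101011001110000110101111111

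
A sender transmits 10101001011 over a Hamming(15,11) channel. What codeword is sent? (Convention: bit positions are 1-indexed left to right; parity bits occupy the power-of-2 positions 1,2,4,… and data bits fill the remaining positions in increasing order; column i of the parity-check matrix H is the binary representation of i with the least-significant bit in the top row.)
Codeword c = d · G (mod 2), d = 10101001011:
  c[0] = d·G[:,0] = (10101001011)·(11011010101) mod 2 = 1+0+0+0+1+0+0+0+0+0+1 mod 2 = 1
  c[1] = d·G[:,1] = (10101001011)·(10110110011) mod 2 = 1+0+1+0+0+0+0+0+0+1+1 mod 2 = 0
  c[2] = d·G[:,2] = (10101001011)·(10000000000) mod 2 = 1+0+0+0+0+0+0+0+0+0+0 mod 2 = 1
  c[3] = d·G[:,3] = (10101001011)·(01110001111) mod 2 = 0+0+1+0+0+0+0+1+0+1+1 mod 2 = 0
  c[4] = d·G[:,4] = (10101001011)·(01000000000) mod 2 = 0+0+0+0+0+0+0+0+0+0+0 mod 2 = 0
  c[5] = d·G[:,5] = (10101001011)·(00100000000) mod 2 = 0+0+1+0+0+0+0+0+0+0+0 mod 2 = 1
  c[6] = d·G[:,6] = (10101001011)·(00010000000) mod 2 = 0+0+0+0+0+0+0+0+0+0+0 mod 2 = 0
  c[7] = d·G[:,7] = (10101001011)·(00001111111) mod 2 = 0+0+0+0+1+0+0+1+0+1+1 mod 2 = 0
  c[8] = d·G[:,8] = (10101001011)·(00001000000) mod 2 = 0+0+0+0+1+0+0+0+0+0+0 mod 2 = 1
  c[9] = d·G[:,9] = (10101001011)·(00000100000) mod 2 = 0+0+0+0+0+0+0+0+0+0+0 mod 2 = 0
  c[10] = d·G[:,10] = (10101001011)·(00000010000) mod 2 = 0+0+0+0+0+0+0+0+0+0+0 mod 2 = 0
  c[11] = d·G[:,11] = (10101001011)·(00000001000) mod 2 = 0+0+0+0+0+0+0+1+0+0+0 mod 2 = 1
  c[12] = d·G[:,12] = (10101001011)·(00000000100) mod 2 = 0+0+0+0+0+0+0+0+0+0+0 mod 2 = 0
  c[13] = d·G[:,13] = (10101001011)·(00000000010) mod 2 = 0+0+0+0+0+0+0+0+0+1+0 mod 2 = 1
  c[14] = d·G[:,14] = (10101001011)·(00000000001) mod 2 = 0+0+0+0+0+0+0+0+0+0+1 mod 2 = 1
Codeword = 101001001001011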